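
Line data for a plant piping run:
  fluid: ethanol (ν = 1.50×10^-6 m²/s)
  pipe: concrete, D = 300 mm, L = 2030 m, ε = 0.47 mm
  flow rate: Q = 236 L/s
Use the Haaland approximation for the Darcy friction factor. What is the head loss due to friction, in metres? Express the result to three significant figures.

V = 4Q/(πD²) = 4·0.236/(π·0.300²) = 3.339 m/s
Re = VD/ν = 3.339·0.300/1.50×10^-6 = 6.68×10^5 → turbulent
ε/D = 0.47/300 = 0.00157
Haaland: f = 0.02230
h_f = f(L/D)V²/(2g) = 0.02230·(2030/0.300)·3.339²/(2·9.81) = 85.74 m

h_f ≈ 85.7 m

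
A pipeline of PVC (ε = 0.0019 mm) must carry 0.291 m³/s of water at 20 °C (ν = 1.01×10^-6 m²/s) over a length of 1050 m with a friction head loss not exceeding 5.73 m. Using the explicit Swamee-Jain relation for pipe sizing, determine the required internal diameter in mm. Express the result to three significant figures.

D ≈ 439 mm

Swamee-Jain (Type III): D = 0.66·[ε^1.25·(LQ²/(gh_f))^4.75 + ν·Q^9.4·(L/(gh_f))^5.2]^0.04
LQ²/(gh_f) = 1.582; L/(gh_f) = 18.68
Term 1 = ε^1.25·(…)^4.75 = 6.23×10^-7; Term 2 = ν·Q^9.4·(…)^5.2 = 3.77×10^-5
D = 0.66·(6.23×10^-7 + 3.77×10^-5)^0.04 = 0.4394 m = 439 mm
Check: V = 1.92 m/s, Re = 8.35×10^5, f = 0.01206, h_f = 5.41 m ≈ 5.73 m ✓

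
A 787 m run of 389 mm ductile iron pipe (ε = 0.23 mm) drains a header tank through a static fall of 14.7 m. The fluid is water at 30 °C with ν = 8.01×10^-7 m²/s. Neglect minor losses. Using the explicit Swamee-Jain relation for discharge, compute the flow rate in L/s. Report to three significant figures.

Swamee-Jain (Type II): Q = -0.965·√(gD⁵h_f/L)·ln[ε/(3.7D) + √(3.17ν²L/(gD³h_f))]
√(gD⁵h_f/L) = √(9.81·0.389⁵·14.7/787) = 0.04040
ε/(3.7D) = 1.60×10^-4; √(3.17ν²L/(gD³h_f)) = 1.37×10^-5
Q = -0.965·0.04040·ln(1.735×10^-4) = 0.3376 m³/s
Check: V = 2.84 m/s, Re = 1.38×10^6, f = 0.01776, h_f = 14.8 m ≈ 14.7 m ✓

Q ≈ 338 L/s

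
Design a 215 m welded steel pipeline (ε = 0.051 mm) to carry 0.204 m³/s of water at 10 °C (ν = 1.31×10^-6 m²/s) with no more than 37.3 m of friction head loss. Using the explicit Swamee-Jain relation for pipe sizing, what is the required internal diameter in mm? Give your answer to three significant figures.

Swamee-Jain (Type III): D = 0.66·[ε^1.25·(LQ²/(gh_f))^4.75 + ν·Q^9.4·(L/(gh_f))^5.2]^0.04
LQ²/(gh_f) = 0.02445; L/(gh_f) = 0.5876
Term 1 = ε^1.25·(…)^4.75 = 9.53×10^-14; Term 2 = ν·Q^9.4·(…)^5.2 = 2.67×10^-14
D = 0.66·(9.53×10^-14 + 2.67×10^-14)^0.04 = 0.2009 m = 201 mm
Check: V = 6.43 m/s, Re = 9.87×10^5, f = 0.01534, h_f = 34.6 m ≈ 37.3 m ✓

D ≈ 201 mm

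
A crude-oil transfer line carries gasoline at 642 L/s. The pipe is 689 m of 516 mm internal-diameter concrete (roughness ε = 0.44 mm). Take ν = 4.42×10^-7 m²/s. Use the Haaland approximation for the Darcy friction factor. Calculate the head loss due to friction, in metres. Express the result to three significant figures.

h_f ≈ 12.2 m

V = 4Q/(πD²) = 4·0.642/(π·0.516²) = 3.070 m/s
Re = VD/ν = 3.070·0.516/4.42×10^-7 = 3.58×10^6 → turbulent
ε/D = 0.44/516 = 8.53×10^-4
Haaland: f = 0.01902
h_f = f(L/D)V²/(2g) = 0.01902·(689/0.516)·3.070²/(2·9.81) = 12.20 m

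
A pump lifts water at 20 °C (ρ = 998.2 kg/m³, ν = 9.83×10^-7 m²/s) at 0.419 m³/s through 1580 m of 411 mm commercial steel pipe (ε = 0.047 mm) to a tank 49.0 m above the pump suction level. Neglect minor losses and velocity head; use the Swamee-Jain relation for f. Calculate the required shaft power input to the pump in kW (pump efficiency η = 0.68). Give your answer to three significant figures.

P_shaft ≈ 454 kW

V = 4Q/(πD²) = 3.158 m/s; Re = 1.32×10^6; ε/D = 1.14×10^-4; f = 0.01344
h_f = f(L/D)V²/2g = 26.27 m
Total head H = z + h_f = 49.0 + 26.27 = 75.27 m
P_hyd = ρgQH = 998.2·9.81·0.419·75.27 = 308.8 kW
P_shaft = P_hyd/η = 308.8/0.68 = 454.2 kW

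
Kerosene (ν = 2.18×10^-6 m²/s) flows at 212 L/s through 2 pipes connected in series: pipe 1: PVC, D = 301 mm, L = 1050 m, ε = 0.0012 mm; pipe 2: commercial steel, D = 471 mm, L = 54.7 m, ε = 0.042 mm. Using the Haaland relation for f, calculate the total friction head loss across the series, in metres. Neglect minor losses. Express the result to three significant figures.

H ≈ 21.5 m

Pipe 1: V = 2.979 m/s, Re = 4.11×10^5, ε/D = 3.99×10^-6, f = 0.01357, h_1 = f(L/D)V²/2g = 21.41 m
Pipe 2: V = 1.217 m/s, Re = 2.63×10^5, ε/D = 8.92×10^-5, f = 0.01543, h_2 = f(L/D)V²/2g = 0.1352 m
Series → Q common, losses add: H = Σh = 21.55 m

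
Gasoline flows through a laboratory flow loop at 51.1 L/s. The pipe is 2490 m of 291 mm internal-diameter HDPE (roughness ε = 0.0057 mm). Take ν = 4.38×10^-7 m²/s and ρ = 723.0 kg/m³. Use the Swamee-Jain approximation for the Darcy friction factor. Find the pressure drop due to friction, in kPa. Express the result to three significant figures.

V = 4Q/(πD²) = 4·0.0511/(π·0.291²) = 0.7683 m/s
Re = VD/ν = 0.7683·0.291/4.38×10^-7 = 5.10×10^5 → turbulent
ε/D = 0.0057/291 = 1.96×10^-5
Swamee-Jain: f = 0.01336
h_f = f(L/D)V²/(2g) = 0.01336·(2490/0.291)·0.7683²/(2·9.81) = 3.438 m
Δp = ρg·h_f = 723.0·9.81·3.438 = 24.39 kPa

Δp ≈ 24.4 kPa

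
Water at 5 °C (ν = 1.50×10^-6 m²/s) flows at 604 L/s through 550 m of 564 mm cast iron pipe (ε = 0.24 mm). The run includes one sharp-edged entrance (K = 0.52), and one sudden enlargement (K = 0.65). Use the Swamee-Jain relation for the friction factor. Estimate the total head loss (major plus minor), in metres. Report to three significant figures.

V = 4Q/(πD²) = 2.418 m/s; V²/2g = 0.2979 m
Re = 9.09×10^5, ε/D = 4.26×10^-4 → f = 0.01683 (Swamee-Jain)
Major: h_f = f(L/D)·V²/2g = 0.01683·975.2·0.2979 = 4.889 m
Minor: ΣK = 1.17; h_m = ΣK·V²/2g = 0.3485 m
Total H_L = 4.889 + 0.3485 = 5.238 m

H_L ≈ 5.24 m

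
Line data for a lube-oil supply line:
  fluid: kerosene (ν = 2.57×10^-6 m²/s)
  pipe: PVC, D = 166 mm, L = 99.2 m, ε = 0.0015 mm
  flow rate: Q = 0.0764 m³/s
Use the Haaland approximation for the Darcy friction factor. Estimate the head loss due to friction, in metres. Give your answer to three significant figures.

V = 4Q/(πD²) = 4·0.0764/(π·0.166²) = 3.530 m/s
Re = VD/ν = 3.530·0.166/2.57×10^-6 = 2.28×10^5 → turbulent
ε/D = 0.0015/166 = 9.04×10^-6
Haaland: f = 0.01517
h_f = f(L/D)V²/(2g) = 0.01517·(99.2/0.166)·3.530²/(2·9.81) = 5.758 m

h_f ≈ 5.76 m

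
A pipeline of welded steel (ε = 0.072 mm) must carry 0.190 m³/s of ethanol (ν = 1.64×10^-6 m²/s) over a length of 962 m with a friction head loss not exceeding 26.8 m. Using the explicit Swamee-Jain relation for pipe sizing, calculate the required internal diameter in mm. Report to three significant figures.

D ≈ 284 mm

Swamee-Jain (Type III): D = 0.66·[ε^1.25·(LQ²/(gh_f))^4.75 + ν·Q^9.4·(L/(gh_f))^5.2]^0.04
LQ²/(gh_f) = 0.1321; L/(gh_f) = 3.659
Term 1 = ε^1.25·(…)^4.75 = 4.42×10^-10; Term 2 = ν·Q^9.4·(…)^5.2 = 2.32×10^-10
D = 0.66·(4.42×10^-10 + 2.32×10^-10)^0.04 = 0.2836 m = 284 mm
Check: V = 3.01 m/s, Re = 5.20×10^5, f = 0.01595, h_f = 24.9 m ≈ 26.8 m ✓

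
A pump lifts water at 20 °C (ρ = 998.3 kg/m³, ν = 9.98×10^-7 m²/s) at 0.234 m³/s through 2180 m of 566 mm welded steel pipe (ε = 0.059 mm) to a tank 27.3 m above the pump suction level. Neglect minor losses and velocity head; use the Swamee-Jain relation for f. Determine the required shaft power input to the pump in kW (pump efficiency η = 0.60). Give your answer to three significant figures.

P_shaft ≈ 114 kW

V = 4Q/(πD²) = 0.9300 m/s; Re = 5.27×10^5; ε/D = 1.04×10^-4; f = 0.01443
h_f = f(L/D)V²/2g = 2.450 m
Total head H = z + h_f = 27.3 + 2.450 = 29.75 m
P_hyd = ρgQH = 998.3·9.81·0.234·29.75 = 68.18 kW
P_shaft = P_hyd/η = 68.18/0.60 = 113.6 kW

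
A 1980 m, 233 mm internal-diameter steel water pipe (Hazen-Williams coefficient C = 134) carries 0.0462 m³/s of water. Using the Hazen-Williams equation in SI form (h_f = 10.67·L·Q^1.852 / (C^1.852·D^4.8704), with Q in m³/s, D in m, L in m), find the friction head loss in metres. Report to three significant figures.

h_f ≈ 9.85 m

h_f = 10.67·1980·0.0462^1.852 / (134^1.852·0.233^4.8704) = 9.853 m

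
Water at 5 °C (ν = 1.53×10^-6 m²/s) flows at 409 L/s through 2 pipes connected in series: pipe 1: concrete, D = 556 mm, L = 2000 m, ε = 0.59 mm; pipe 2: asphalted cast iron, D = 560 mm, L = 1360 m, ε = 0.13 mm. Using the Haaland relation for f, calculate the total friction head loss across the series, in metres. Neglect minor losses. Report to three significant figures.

Pipe 1: V = 1.685 m/s, Re = 6.12×10^5, ε/D = 0.00106, f = 0.02037, h_1 = f(L/D)V²/2g = 10.60 m
Pipe 2: V = 1.661 m/s, Re = 6.08×10^5, ε/D = 2.32×10^-4, f = 0.01537, h_2 = f(L/D)V²/2g = 5.245 m
Series → Q common, losses add: H = Σh = 15.85 m

H ≈ 15.8 m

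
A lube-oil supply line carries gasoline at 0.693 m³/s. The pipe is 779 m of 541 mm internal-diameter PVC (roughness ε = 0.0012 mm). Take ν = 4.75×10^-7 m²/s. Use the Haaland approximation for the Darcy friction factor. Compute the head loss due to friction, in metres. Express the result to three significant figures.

V = 4Q/(πD²) = 4·0.693/(π·0.541²) = 3.015 m/s
Re = VD/ν = 3.015·0.541/4.75×10^-7 = 3.43×10^6 → turbulent
ε/D = 0.0012/541 = 2.22×10^-6
Haaland: f = 0.009597
h_f = f(L/D)V²/(2g) = 0.009597·(779/0.541)·3.015²/(2·9.81) = 6.402 m

h_f ≈ 6.40 m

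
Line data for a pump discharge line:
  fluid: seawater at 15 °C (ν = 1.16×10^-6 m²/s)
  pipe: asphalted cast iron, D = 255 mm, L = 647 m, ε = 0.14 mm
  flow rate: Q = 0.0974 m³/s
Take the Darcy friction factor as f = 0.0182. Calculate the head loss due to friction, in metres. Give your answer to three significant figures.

V = 4Q/(πD²) = 4·0.0974/(π·0.255²) = 1.907 m/s
h_f = f(L/D)V²/(2g) = 0.01820·(647/0.255)·1.907²/(2·9.81) = 8.561 m

h_f ≈ 8.56 m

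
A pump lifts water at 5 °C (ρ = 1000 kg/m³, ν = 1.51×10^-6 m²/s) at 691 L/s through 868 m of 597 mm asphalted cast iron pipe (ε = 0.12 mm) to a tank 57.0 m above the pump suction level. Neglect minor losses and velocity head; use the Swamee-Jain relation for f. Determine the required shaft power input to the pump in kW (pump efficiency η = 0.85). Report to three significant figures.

V = 4Q/(πD²) = 2.469 m/s; Re = 9.76×10^5; ε/D = 2.01×10^-4; f = 0.01480
h_f = f(L/D)V²/2g = 6.684 m
Total head H = z + h_f = 57.0 + 6.684 = 63.68 m
P_hyd = ρgQH = 1000·9.81·0.691·63.68 = 431.7 kW
P_shaft = P_hyd/η = 431.7/0.85 = 507.9 kW

P_shaft ≈ 508 kW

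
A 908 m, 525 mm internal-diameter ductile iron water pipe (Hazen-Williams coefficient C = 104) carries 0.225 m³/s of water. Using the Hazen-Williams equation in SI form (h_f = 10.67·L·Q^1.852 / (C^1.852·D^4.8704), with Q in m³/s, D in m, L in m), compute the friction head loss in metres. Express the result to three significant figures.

h_f = 10.67·908·0.225^1.852 / (104^1.852·0.525^4.8704) = 2.593 m

h_f ≈ 2.59 m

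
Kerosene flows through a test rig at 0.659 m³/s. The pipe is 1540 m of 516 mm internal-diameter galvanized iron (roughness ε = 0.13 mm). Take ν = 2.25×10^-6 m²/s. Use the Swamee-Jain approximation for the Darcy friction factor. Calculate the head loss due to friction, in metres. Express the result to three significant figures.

h_f ≈ 23.5 m

V = 4Q/(πD²) = 4·0.659/(π·0.516²) = 3.151 m/s
Re = VD/ν = 3.151·0.516/2.25×10^-6 = 7.23×10^5 → turbulent
ε/D = 0.13/516 = 2.52×10^-4
Swamee-Jain: f = 0.01558
h_f = f(L/D)V²/(2g) = 0.01558·(1540/0.516)·3.151²/(2·9.81) = 23.54 m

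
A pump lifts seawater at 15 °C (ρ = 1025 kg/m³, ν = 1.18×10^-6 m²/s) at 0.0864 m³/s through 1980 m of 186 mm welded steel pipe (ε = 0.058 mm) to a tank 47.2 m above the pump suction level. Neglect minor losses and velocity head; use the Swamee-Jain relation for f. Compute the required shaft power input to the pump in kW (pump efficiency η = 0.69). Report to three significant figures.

P_shaft ≈ 173 kW

V = 4Q/(πD²) = 3.180 m/s; Re = 5.01×10^5; ε/D = 3.12×10^-4; f = 0.01646
h_f = f(L/D)V²/2g = 90.32 m
Total head H = z + h_f = 47.2 + 90.32 = 137.5 m
P_hyd = ρgQH = 1025·9.81·0.0864·137.5 = 119.5 kW
P_shaft = P_hyd/η = 119.5/0.69 = 173.1 kW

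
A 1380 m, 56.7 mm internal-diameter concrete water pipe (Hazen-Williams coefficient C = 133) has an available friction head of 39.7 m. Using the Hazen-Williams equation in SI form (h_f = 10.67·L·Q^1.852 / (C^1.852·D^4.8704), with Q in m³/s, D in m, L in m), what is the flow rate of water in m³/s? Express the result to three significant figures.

Q ≈ 0.00288 m³/s

Rearranging: Q = [h_f·C^1.852·D^4.8704 / (10.67·L)]^(1/1.852)
Q = [39.7·133^1.852·0.0567^4.8704 / (10.67·1380)]^0.540 = 0.002876 m³/s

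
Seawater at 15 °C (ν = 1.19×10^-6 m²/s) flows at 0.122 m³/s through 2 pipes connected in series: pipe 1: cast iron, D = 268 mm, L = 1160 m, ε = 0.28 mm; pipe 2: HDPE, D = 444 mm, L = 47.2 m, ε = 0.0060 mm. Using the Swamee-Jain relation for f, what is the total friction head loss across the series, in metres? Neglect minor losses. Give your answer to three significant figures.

H ≈ 21.3 m

Pipe 1: V = 2.163 m/s, Re = 4.87×10^5, ε/D = 0.00104, f = 0.02056, h_1 = f(L/D)V²/2g = 21.22 m
Pipe 2: V = 0.7880 m/s, Re = 2.94×10^5, ε/D = 1.35×10^-5, f = 0.01459, h_2 = f(L/D)V²/2g = 0.04907 m
Series → Q common, losses add: H = Σh = 21.27 m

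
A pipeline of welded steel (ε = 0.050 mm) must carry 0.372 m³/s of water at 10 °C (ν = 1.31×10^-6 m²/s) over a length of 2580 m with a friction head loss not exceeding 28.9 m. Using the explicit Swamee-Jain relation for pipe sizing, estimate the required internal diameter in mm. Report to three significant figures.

D ≈ 431 mm

Swamee-Jain (Type III): D = 0.66·[ε^1.25·(LQ²/(gh_f))^4.75 + ν·Q^9.4·(L/(gh_f))^5.2]^0.04
LQ²/(gh_f) = 1.259; L/(gh_f) = 9.100
Term 1 = ε^1.25·(…)^4.75 = 1.26×10^-5; Term 2 = ν·Q^9.4·(…)^5.2 = 1.17×10^-5
D = 0.66·(1.26×10^-5 + 1.17×10^-5)^0.04 = 0.4315 m = 431 mm
Check: V = 2.54 m/s, Re = 8.38×10^5, f = 0.01393, h_f = 27.5 m ≈ 28.9 m ✓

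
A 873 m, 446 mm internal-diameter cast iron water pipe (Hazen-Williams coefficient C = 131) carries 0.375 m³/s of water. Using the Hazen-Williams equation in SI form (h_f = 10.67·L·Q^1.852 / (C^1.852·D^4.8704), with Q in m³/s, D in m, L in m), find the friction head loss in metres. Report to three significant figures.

h_f ≈ 9.27 m

h_f = 10.67·873·0.375^1.852 / (131^1.852·0.446^4.8704) = 9.268 m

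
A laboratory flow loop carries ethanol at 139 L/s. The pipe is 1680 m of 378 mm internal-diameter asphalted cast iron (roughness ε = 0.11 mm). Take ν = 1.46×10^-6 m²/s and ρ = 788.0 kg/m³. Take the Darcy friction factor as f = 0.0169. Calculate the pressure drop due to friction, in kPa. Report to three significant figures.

V = 4Q/(πD²) = 4·0.139/(π·0.378²) = 1.239 m/s
h_f = f(L/D)V²/(2g) = 0.01690·(1680/0.378)·1.239²/(2·9.81) = 5.873 m
Δp = ρg·h_f = 788.0·9.81·5.873 = 45.40 kPa

Δp ≈ 45.4 kPa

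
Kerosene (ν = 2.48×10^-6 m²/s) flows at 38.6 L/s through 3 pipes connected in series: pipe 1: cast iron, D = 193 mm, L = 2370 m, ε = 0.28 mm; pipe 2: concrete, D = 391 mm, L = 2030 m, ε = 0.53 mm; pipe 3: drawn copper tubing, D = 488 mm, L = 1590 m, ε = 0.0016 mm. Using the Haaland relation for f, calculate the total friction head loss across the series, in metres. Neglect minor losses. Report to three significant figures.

H ≈ 26.3 m

Pipe 1: V = 1.319 m/s, Re = 1.03×10^5, ε/D = 0.00145, f = 0.02338, h_1 = f(L/D)V²/2g = 25.47 m
Pipe 2: V = 0.3215 m/s, Re = 5.07×10^4, ε/D = 0.00136, f = 0.02465, h_2 = f(L/D)V²/2g = 0.6742 m
Pipe 3: V = 0.2064 m/s, Re = 4.06×10^4, ε/D = 3.28×10^-6, f = 0.02172, h_3 = f(L/D)V²/2g = 0.1536 m
Series → Q common, losses add: H = Σh = 26.30 m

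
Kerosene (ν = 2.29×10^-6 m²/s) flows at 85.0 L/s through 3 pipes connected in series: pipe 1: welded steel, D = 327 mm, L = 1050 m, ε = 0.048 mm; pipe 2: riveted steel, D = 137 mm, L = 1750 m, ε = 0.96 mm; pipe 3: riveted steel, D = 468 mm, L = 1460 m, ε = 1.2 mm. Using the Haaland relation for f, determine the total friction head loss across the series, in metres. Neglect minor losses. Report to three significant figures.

Pipe 1: V = 1.012 m/s, Re = 1.45×10^5, ε/D = 1.47×10^-4, f = 0.01736, h_1 = f(L/D)V²/2g = 2.911 m
Pipe 2: V = 5.766 m/s, Re = 3.45×10^5, ε/D = 0.00701, f = 0.03400, h_2 = f(L/D)V²/2g = 735.9 m
Pipe 3: V = 0.4941 m/s, Re = 1.01×10^5, ε/D = 0.00256, f = 0.02638, h_3 = f(L/D)V²/2g = 1.024 m
Series → Q common, losses add: H = Σh = 739.8 m

H ≈ 740 m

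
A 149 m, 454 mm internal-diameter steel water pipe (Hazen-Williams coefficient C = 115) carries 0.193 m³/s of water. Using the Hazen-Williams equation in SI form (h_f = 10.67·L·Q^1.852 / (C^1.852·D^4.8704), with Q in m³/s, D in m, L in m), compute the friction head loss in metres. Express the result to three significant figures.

h_f ≈ 0.540 m

h_f = 10.67·149·0.193^1.852 / (115^1.852·0.454^4.8704) = 0.5396 m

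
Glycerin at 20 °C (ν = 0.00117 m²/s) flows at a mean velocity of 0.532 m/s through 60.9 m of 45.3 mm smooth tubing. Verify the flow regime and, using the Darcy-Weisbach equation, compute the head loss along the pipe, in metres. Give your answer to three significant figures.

h_f ≈ 60.3 m

Re = VD/ν = 0.532·0.04530/0.00117 = 20.6 → laminar (Re < 2300)
f = 64/Re = 3.107
h_f = f(L/D)V²/(2g) = 3.107·(60.9/0.04530)·0.532²/(2·9.81) = 60.26 m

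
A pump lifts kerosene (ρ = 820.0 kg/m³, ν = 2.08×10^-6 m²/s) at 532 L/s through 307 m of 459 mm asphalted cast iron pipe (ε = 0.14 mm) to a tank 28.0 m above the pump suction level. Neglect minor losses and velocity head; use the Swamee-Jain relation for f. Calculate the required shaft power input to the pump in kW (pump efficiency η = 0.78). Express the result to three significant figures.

P_shaft ≈ 185 kW

V = 4Q/(πD²) = 3.215 m/s; Re = 7.09×10^5; ε/D = 3.05×10^-4; f = 0.01607
h_f = f(L/D)V²/2g = 5.661 m
Total head H = z + h_f = 28.0 + 5.661 = 33.66 m
P_hyd = ρgQH = 820.0·9.81·0.532·33.66 = 144.1 kW
P_shaft = P_hyd/η = 144.1/0.78 = 184.7 kW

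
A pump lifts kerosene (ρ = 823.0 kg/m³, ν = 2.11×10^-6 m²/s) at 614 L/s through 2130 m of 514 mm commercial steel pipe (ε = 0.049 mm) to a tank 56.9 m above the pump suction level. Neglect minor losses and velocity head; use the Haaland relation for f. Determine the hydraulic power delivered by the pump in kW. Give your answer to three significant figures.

V = 4Q/(πD²) = 2.959 m/s; Re = 7.21×10^5; ε/D = 9.53×10^-5; f = 0.01366
h_f = f(L/D)V²/2g = 25.26 m
Total head H = z + h_f = 56.9 + 25.26 = 82.16 m
P_hyd = ρgQH = 823.0·9.81·0.614·82.16 = 407.3 kW

P_hyd ≈ 407 kW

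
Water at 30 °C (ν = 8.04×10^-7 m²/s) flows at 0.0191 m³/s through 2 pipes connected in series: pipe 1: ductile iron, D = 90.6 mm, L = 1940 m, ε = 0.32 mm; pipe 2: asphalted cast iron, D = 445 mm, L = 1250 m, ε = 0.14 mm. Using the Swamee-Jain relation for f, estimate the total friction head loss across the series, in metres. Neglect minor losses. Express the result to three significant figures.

H ≈ 267 m

Pipe 1: V = 2.963 m/s, Re = 3.34×10^5, ε/D = 0.00353, f = 0.02791, h_1 = f(L/D)V²/2g = 267.3 m
Pipe 2: V = 0.1228 m/s, Re = 6.80×10^4, ε/D = 3.15×10^-4, f = 0.02081, h_2 = f(L/D)V²/2g = 0.04493 m
Series → Q common, losses add: H = Σh = 267.4 m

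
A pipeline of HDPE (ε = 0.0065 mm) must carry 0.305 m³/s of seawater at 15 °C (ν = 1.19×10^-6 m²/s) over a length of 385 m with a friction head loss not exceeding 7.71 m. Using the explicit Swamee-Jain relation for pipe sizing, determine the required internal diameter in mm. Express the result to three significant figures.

D ≈ 345 mm

Swamee-Jain (Type III): D = 0.66·[ε^1.25·(LQ²/(gh_f))^4.75 + ν·Q^9.4·(L/(gh_f))^5.2]^0.04
LQ²/(gh_f) = 0.4735; L/(gh_f) = 5.090
Term 1 = ε^1.25·(…)^4.75 = 9.42×10^-9; Term 2 = ν·Q^9.4·(…)^5.2 = 8.00×10^-8
D = 0.66·(9.42×10^-9 + 8.00×10^-8)^0.04 = 0.3448 m = 345 mm
Check: V = 3.27 m/s, Re = 9.46×10^5, f = 0.01215, h_f = 7.38 m ≈ 7.71 m ✓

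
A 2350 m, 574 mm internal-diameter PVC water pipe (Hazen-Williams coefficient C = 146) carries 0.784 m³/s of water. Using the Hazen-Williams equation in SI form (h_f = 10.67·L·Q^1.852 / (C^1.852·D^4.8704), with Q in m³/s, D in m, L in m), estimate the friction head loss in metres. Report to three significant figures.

h_f = 10.67·2350·0.784^1.852 / (146^1.852·0.574^4.8704) = 23.41 m

h_f ≈ 23.4 m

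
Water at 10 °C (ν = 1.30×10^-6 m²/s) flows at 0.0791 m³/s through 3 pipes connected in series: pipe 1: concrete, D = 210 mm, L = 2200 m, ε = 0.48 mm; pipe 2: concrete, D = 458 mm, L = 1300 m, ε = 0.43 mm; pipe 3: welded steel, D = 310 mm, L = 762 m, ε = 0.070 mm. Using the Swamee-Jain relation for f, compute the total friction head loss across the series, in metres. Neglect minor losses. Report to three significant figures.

H ≈ 72.2 m

Pipe 1: V = 2.284 m/s, Re = 3.69×10^5, ε/D = 0.00229, f = 0.02486, h_1 = f(L/D)V²/2g = 69.22 m
Pipe 2: V = 0.4801 m/s, Re = 1.69×10^5, ε/D = 9.39×10^-4, f = 0.02118, h_2 = f(L/D)V²/2g = 0.7064 m
Pipe 3: V = 1.048 m/s, Re = 2.50×10^5, ε/D = 2.26×10^-4, f = 0.01685, h_3 = f(L/D)V²/2g = 2.318 m
Series → Q common, losses add: H = Σh = 72.24 m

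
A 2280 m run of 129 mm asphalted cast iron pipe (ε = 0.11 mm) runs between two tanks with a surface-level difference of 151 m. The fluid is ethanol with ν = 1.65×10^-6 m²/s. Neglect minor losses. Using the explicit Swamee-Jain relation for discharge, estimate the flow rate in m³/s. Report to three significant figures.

Swamee-Jain (Type II): Q = -0.965·√(gD⁵h_f/L)·ln[ε/(3.7D) + √(3.17ν²L/(gD³h_f))]
√(gD⁵h_f/L) = √(9.81·0.129⁵·151/2280) = 0.004818
ε/(3.7D) = 2.30×10^-4; √(3.17ν²L/(gD³h_f)) = 7.87×10^-5
Q = -0.965·0.004818·ln(3.091×10^-4) = 0.03757 m³/s
Check: V = 2.87 m/s, Re = 2.25×10^5, f = 0.02044, h_f = 152 m ≈ 151 m ✓

Q ≈ 0.0376 m³/s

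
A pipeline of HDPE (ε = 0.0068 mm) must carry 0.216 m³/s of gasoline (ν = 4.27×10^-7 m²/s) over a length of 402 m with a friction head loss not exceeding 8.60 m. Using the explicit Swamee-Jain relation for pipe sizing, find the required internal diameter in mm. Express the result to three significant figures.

D ≈ 289 mm

Swamee-Jain (Type III): D = 0.66·[ε^1.25·(LQ²/(gh_f))^4.75 + ν·Q^9.4·(L/(gh_f))^5.2]^0.04
LQ²/(gh_f) = 0.2223; L/(gh_f) = 4.765
Term 1 = ε^1.25·(…)^4.75 = 2.75×10^-10; Term 2 = ν·Q^9.4·(…)^5.2 = 7.95×10^-10
D = 0.66·(2.75×10^-10 + 7.95×10^-10)^0.04 = 0.2889 m = 289 mm
Check: V = 3.30 m/s, Re = 2.23×10^6, f = 0.01104, h_f = 8.51 m ≈ 8.60 m ✓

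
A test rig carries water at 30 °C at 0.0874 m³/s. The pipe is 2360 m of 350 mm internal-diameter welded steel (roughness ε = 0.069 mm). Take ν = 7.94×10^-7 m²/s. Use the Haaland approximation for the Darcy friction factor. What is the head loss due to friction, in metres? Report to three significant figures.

h_f ≈ 4.42 m

V = 4Q/(πD²) = 4·0.0874/(π·0.350²) = 0.9084 m/s
Re = VD/ν = 0.9084·0.350/7.94×10^-7 = 4.00×10^5 → turbulent
ε/D = 0.069/350 = 1.97×10^-4
Haaland: f = 0.01557
h_f = f(L/D)V²/(2g) = 0.01557·(2360/0.350)·0.9084²/(2·9.81) = 4.415 m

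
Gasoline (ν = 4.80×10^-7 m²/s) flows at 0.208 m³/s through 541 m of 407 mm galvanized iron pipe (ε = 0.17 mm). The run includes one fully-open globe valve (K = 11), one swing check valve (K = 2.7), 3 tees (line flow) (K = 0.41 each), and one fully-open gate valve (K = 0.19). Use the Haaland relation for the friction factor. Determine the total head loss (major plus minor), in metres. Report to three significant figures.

H_L ≈ 4.82 m

V = 4Q/(πD²) = 1.599 m/s; V²/2g = 0.1303 m
Re = 1.36×10^6, ε/D = 4.18×10^-4 → f = 0.01645 (Haaland)
Major: h_f = f(L/D)·V²/2g = 0.01645·1329·0.1303 = 2.849 m
Minor: ΣK = 15.1; h_m = ΣK·V²/2g = 1.970 m
Total H_L = 2.849 + 1.970 = 4.819 m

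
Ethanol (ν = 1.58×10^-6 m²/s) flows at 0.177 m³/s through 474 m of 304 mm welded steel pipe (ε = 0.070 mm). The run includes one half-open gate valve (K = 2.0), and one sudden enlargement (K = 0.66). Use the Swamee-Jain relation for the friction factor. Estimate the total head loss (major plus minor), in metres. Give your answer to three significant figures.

V = 4Q/(πD²) = 2.439 m/s; V²/2g = 0.3031 m
Re = 4.69×10^5, ε/D = 2.30×10^-4 → f = 0.01587 (Swamee-Jain)
Major: h_f = f(L/D)·V²/2g = 0.01587·1559·0.3031 = 7.500 m
Minor: ΣK = 2.66; h_m = ΣK·V²/2g = 0.8062 m
Total H_L = 7.500 + 0.8062 = 8.306 m

H_L ≈ 8.31 m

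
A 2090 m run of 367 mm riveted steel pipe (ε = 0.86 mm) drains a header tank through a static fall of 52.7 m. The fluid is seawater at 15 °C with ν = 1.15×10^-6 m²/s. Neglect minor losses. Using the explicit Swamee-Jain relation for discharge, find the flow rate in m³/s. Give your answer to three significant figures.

Swamee-Jain (Type II): Q = -0.965·√(gD⁵h_f/L)·ln[ε/(3.7D) + √(3.17ν²L/(gD³h_f))]
√(gD⁵h_f/L) = √(9.81·0.367⁵·52.7/2090) = 0.04058
ε/(3.7D) = 6.33×10^-4; √(3.17ν²L/(gD³h_f)) = 1.85×10^-5
Q = -0.965·0.04058·ln(6.518×10^-4) = 0.2873 m³/s
Check: V = 2.72 m/s, Re = 8.67×10^5, f = 0.02471, h_f = 52.9 m ≈ 52.7 m ✓

Q ≈ 0.287 m³/s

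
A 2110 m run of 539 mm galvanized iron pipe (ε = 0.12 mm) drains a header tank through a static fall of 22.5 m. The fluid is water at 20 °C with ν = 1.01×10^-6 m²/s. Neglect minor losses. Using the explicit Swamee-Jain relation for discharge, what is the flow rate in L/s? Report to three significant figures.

Swamee-Jain (Type II): Q = -0.965·√(gD⁵h_f/L)·ln[ε/(3.7D) + √(3.17ν²L/(gD³h_f))]
√(gD⁵h_f/L) = √(9.81·0.539⁵·22.5/2110) = 0.06899
ε/(3.7D) = 6.02×10^-5; √(3.17ν²L/(gD³h_f)) = 1.41×10^-5
Q = -0.965·0.06899·ln(7.422×10^-5) = 0.6330 m³/s
Check: V = 2.77 m/s, Re = 1.48×10^6, f = 0.01474, h_f = 22.6 m ≈ 22.5 m ✓

Q ≈ 633 L/s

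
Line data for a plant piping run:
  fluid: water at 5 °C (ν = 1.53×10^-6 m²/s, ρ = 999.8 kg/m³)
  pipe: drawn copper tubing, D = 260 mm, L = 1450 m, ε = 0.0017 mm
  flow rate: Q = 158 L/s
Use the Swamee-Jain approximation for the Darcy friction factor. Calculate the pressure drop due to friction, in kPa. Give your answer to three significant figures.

V = 4Q/(πD²) = 4·0.158/(π·0.260²) = 2.976 m/s
Re = VD/ν = 2.976·0.260/1.53×10^-6 = 5.06×10^5 → turbulent
ε/D = 0.0017/260 = 6.54×10^-6
Swamee-Jain: f = 0.01317
h_f = f(L/D)V²/(2g) = 0.01317·(1450/0.260)·2.976²/(2·9.81) = 33.15 m
Δp = ρg·h_f = 999.8·9.81·33.15 = 325.2 kPa

Δp ≈ 325 kPa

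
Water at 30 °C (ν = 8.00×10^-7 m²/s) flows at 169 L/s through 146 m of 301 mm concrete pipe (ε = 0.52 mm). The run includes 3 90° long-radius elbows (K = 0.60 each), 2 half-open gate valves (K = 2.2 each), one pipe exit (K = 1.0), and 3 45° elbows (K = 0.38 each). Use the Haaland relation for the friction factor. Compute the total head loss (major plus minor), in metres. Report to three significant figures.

V = 4Q/(πD²) = 2.375 m/s; V²/2g = 0.2875 m
Re = 8.94×10^5, ε/D = 0.00173 → f = 0.02278 (Haaland)
Major: h_f = f(L/D)·V²/2g = 0.02278·485.0·0.2875 = 3.177 m
Minor: ΣK = 8.34; h_m = ΣK·V²/2g = 2.398 m
Total H_L = 3.177 + 2.398 = 5.575 m

H_L ≈ 5.57 m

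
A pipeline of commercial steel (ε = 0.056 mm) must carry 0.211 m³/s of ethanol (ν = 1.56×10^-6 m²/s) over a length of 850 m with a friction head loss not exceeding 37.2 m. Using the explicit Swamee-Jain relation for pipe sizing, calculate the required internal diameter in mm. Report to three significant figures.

Swamee-Jain (Type III): D = 0.66·[ε^1.25·(LQ²/(gh_f))^4.75 + ν·Q^9.4·(L/(gh_f))^5.2]^0.04
LQ²/(gh_f) = 0.1037; L/(gh_f) = 2.329
Term 1 = ε^1.25·(…)^4.75 = 1.02×10^-10; Term 2 = ν·Q^9.4·(…)^5.2 = 5.63×10^-11
D = 0.66·(1.02×10^-10 + 5.63×10^-11)^0.04 = 0.2677 m = 268 mm
Check: V = 3.75 m/s, Re = 6.43×10^5, f = 0.01529, h_f = 34.8 m ≈ 37.2 m ✓

D ≈ 268 mm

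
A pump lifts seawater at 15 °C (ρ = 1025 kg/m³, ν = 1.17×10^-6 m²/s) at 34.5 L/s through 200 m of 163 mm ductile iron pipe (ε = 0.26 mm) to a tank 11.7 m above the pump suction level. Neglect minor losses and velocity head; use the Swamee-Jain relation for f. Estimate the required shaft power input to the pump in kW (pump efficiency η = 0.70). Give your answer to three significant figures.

P_shaft ≈ 7.76 kW

V = 4Q/(πD²) = 1.653 m/s; Re = 2.30×10^5; ε/D = 0.00160; f = 0.02314
h_f = f(L/D)V²/2g = 3.956 m
Total head H = z + h_f = 11.7 + 3.956 = 15.66 m
P_hyd = ρgQH = 1025·9.81·0.0345·15.66 = 5.431 kW
P_shaft = P_hyd/η = 5.431/0.70 = 7.759 kW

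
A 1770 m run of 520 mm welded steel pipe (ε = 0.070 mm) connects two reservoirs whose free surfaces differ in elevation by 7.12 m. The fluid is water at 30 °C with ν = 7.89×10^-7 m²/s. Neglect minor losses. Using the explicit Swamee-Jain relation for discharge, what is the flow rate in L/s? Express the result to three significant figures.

Swamee-Jain (Type II): Q = -0.965·√(gD⁵h_f/L)·ln[ε/(3.7D) + √(3.17ν²L/(gD³h_f))]
√(gD⁵h_f/L) = √(9.81·0.520⁵·7.12/1770) = 0.03873
ε/(3.7D) = 3.64×10^-5; √(3.17ν²L/(gD³h_f)) = 1.89×10^-5
Q = -0.965·0.03873·ln(5.524×10^-5) = 0.3665 m³/s
Check: V = 1.73 m/s, Re = 1.14×10^6, f = 0.01387, h_f = 7.16 m ≈ 7.12 m ✓

Q ≈ 366 L/s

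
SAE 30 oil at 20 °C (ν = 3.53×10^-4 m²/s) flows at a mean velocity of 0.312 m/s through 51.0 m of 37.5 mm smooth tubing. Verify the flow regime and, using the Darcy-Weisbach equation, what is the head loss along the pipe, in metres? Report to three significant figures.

Re = VD/ν = 0.312·0.03750/3.53×10^-4 = 33.1 → laminar (Re < 2300)
f = 64/Re = 1.931
h_f = f(L/D)V²/(2g) = 1.931·(51.0/0.03750)·0.312²/(2·9.81) = 13.03 m

h_f ≈ 13.0 m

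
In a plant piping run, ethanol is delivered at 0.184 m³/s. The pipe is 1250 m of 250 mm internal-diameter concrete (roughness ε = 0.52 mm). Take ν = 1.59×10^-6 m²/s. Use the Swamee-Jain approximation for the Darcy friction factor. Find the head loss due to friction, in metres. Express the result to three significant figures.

h_f ≈ 86.2 m

V = 4Q/(πD²) = 4·0.184/(π·0.250²) = 3.748 m/s
Re = VD/ν = 3.748·0.250/1.59×10^-6 = 5.89×10^5 → turbulent
ε/D = 0.52/250 = 0.00208
Swamee-Jain: f = 0.02407
h_f = f(L/D)V²/(2g) = 0.02407·(1250/0.250)·3.748²/(2·9.81) = 86.20 m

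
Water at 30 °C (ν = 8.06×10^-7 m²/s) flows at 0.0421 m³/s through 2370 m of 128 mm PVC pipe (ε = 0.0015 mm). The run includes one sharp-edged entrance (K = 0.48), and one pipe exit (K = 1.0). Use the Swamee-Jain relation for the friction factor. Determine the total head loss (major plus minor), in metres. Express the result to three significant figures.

V = 4Q/(πD²) = 3.272 m/s; V²/2g = 0.5456 m
Re = 5.20×10^5, ε/D = 1.17×10^-5 → f = 0.01319 (Swamee-Jain)
Major: h_f = f(L/D)·V²/2g = 0.01319·18516·0.5456 = 133.3 m
Minor: ΣK = 1.48; h_m = ΣK·V²/2g = 0.8074 m
Total H_L = 133.3 + 0.8074 = 134.1 m

H_L ≈ 134 m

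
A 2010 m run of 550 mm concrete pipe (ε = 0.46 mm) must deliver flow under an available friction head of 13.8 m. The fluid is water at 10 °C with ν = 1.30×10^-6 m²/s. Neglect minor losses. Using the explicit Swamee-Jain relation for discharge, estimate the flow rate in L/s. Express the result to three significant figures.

Swamee-Jain (Type II): Q = -0.965·√(gD⁵h_f/L)·ln[ε/(3.7D) + √(3.17ν²L/(gD³h_f))]
√(gD⁵h_f/L) = √(9.81·0.550⁵·13.8/2010) = 0.05822
ε/(3.7D) = 2.26×10^-4; √(3.17ν²L/(gD³h_f)) = 2.19×10^-5
Q = -0.965·0.05822·ln(2.479×10^-4) = 0.4665 m³/s
Check: V = 1.96 m/s, Re = 8.31×10^5, f = 0.01932, h_f = 13.9 m ≈ 13.8 m ✓

Q ≈ 466 L/s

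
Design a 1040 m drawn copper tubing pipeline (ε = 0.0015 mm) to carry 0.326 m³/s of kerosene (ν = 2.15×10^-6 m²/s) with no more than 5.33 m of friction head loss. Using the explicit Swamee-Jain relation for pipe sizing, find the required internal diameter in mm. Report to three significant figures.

Swamee-Jain (Type III): D = 0.66·[ε^1.25·(LQ²/(gh_f))^4.75 + ν·Q^9.4·(L/(gh_f))^5.2]^0.04
LQ²/(gh_f) = 2.114; L/(gh_f) = 19.89
Term 1 = ε^1.25·(…)^4.75 = 1.84×10^-6; Term 2 = ν·Q^9.4·(…)^5.2 = 3.23×10^-4
D = 0.66·(1.84×10^-6 + 3.23×10^-4)^0.04 = 0.4787 m = 479 mm
Check: V = 1.81 m/s, Re = 4.03×10^5, f = 0.01365, h_f = 4.96 m ≈ 5.33 m ✓

D ≈ 479 mm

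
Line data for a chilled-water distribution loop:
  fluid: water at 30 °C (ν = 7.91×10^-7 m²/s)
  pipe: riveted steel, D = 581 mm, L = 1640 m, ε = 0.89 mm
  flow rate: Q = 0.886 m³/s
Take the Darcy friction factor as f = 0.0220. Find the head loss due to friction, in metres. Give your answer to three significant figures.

V = 4Q/(πD²) = 4·0.886/(π·0.581²) = 3.342 m/s
h_f = f(L/D)V²/(2g) = 0.02200·(1640/0.581)·3.342²/(2·9.81) = 35.35 m

h_f ≈ 35.3 m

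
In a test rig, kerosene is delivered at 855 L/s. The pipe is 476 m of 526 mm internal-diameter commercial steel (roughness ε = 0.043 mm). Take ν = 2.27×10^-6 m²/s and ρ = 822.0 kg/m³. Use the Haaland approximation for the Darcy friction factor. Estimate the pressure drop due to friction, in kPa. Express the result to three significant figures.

Δp ≈ 75.8 kPa

V = 4Q/(πD²) = 4·0.855/(π·0.526²) = 3.935 m/s
Re = VD/ν = 3.935·0.526/2.27×10^-6 = 9.12×10^5 → turbulent
ε/D = 0.043/526 = 8.17×10^-5
Haaland: f = 0.01316
h_f = f(L/D)V²/(2g) = 0.01316·(476/0.526)·3.935²/(2·9.81) = 9.397 m
Δp = ρg·h_f = 822.0·9.81·9.397 = 75.78 kPa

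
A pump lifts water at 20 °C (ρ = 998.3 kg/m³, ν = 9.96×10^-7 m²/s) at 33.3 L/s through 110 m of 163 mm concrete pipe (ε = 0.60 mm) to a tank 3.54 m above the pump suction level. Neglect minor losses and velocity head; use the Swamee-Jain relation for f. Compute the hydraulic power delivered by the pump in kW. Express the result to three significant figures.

P_hyd ≈ 1.96 kW

V = 4Q/(πD²) = 1.596 m/s; Re = 2.61×10^5; ε/D = 0.00368; f = 0.02834
h_f = f(L/D)V²/2g = 2.482 m
Total head H = z + h_f = 3.54 + 2.482 = 6.022 m
P_hyd = ρgQH = 998.3·9.81·0.0333·6.022 = 1.964 kW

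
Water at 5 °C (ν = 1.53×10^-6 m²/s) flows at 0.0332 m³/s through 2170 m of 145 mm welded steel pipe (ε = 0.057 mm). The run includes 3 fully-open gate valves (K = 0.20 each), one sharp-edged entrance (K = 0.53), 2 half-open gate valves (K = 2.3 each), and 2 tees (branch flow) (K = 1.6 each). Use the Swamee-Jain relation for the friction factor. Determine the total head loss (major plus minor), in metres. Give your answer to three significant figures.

V = 4Q/(πD²) = 2.011 m/s; V²/2g = 0.2060 m
Re = 1.91×10^5, ε/D = 3.93×10^-4 → f = 0.01844 (Swamee-Jain)
Major: h_f = f(L/D)·V²/2g = 0.01844·14966·0.2060 = 56.85 m
Minor: ΣK = 8.93; h_m = ΣK·V²/2g = 1.840 m
Total H_L = 56.85 + 1.840 = 58.69 m

H_L ≈ 58.7 m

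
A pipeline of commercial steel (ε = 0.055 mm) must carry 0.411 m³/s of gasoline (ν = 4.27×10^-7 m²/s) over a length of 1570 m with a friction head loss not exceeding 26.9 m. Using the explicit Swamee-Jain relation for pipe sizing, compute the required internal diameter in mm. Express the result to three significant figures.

D ≈ 408 mm

Swamee-Jain (Type III): D = 0.66·[ε^1.25·(LQ²/(gh_f))^4.75 + ν·Q^9.4·(L/(gh_f))^5.2]^0.04
LQ²/(gh_f) = 1.005; L/(gh_f) = 5.949
Term 1 = ε^1.25·(…)^4.75 = 4.85×10^-6; Term 2 = ν·Q^9.4·(…)^5.2 = 1.07×10^-6
D = 0.66·(4.85×10^-6 + 1.07×10^-6)^0.04 = 0.4078 m = 408 mm
Check: V = 3.15 m/s, Re = 3.01×10^6, f = 0.01323, h_f = 25.7 m ≈ 26.9 m ✓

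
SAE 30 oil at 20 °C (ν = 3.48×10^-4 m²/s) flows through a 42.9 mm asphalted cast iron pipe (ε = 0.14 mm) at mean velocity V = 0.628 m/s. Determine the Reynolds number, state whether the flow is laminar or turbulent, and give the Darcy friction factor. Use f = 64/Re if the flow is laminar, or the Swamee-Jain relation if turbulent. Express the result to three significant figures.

Re = VD/ν = 0.6280·0.0429/3.48×10^-4 = 77.4
Re < 2300 → laminar → f = 64/Re = 0.8267

Re ≈ 77.4; laminar; f = 64/Re ≈ 0.827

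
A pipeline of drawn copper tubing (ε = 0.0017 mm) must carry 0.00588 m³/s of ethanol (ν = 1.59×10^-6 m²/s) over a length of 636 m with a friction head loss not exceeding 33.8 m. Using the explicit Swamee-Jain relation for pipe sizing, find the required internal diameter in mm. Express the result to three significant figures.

Swamee-Jain (Type III): D = 0.66·[ε^1.25·(LQ²/(gh_f))^4.75 + ν·Q^9.4·(L/(gh_f))^5.2]^0.04
LQ²/(gh_f) = 6.632×10^-5; L/(gh_f) = 1.918
Term 1 = ε^1.25·(…)^4.75 = 8.73×10^-28; Term 2 = ν·Q^9.4·(…)^5.2 = 5.06×10^-26
D = 0.66·(8.73×10^-28 + 5.06×10^-26)^0.04 = 0.06427 m = 64.3 mm
Check: V = 1.81 m/s, Re = 7.33×10^4, f = 0.01922, h_f = 31.8 m ≈ 33.8 m ✓

D ≈ 64.3 mm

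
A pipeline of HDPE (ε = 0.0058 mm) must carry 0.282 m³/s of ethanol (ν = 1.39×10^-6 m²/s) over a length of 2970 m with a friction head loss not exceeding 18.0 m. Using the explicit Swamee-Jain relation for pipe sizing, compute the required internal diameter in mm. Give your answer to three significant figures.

Swamee-Jain (Type III): D = 0.66·[ε^1.25·(LQ²/(gh_f))^4.75 + ν·Q^9.4·(L/(gh_f))^5.2]^0.04
LQ²/(gh_f) = 1.338; L/(gh_f) = 16.82
Term 1 = ε^1.25·(…)^4.75 = 1.13×10^-6; Term 2 = ν·Q^9.4·(…)^5.2 = 2.24×10^-5
D = 0.66·(1.13×10^-6 + 2.24×10^-5)^0.04 = 0.4309 m = 431 mm
Check: V = 1.93 m/s, Re = 5.99×10^5, f = 0.01292, h_f = 17.0 m ≈ 18.0 m ✓

D ≈ 431 mm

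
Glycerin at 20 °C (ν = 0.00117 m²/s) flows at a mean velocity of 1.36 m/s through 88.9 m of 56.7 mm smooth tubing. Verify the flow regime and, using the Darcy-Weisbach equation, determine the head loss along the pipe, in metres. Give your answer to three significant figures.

h_f ≈ 144 m

Re = VD/ν = 1.36·0.05670/0.00117 = 65.9 → laminar (Re < 2300)
f = 64/Re = 0.9711
h_f = f(L/D)V²/(2g) = 0.9711·(88.9/0.05670)·1.36²/(2·9.81) = 143.5 m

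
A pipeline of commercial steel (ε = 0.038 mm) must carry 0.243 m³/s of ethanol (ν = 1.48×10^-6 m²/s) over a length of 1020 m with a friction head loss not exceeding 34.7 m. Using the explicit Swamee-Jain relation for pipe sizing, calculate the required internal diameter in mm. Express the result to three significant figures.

Swamee-Jain (Type III): D = 0.66·[ε^1.25·(LQ²/(gh_f))^4.75 + ν·Q^9.4·(L/(gh_f))^5.2]^0.04
LQ²/(gh_f) = 0.1769; L/(gh_f) = 2.996
Term 1 = ε^1.25·(…)^4.75 = 7.98×10^-10; Term 2 = ν·Q^9.4·(…)^5.2 = 7.47×10^-10
D = 0.66·(7.98×10^-10 + 7.47×10^-10)^0.04 = 0.2932 m = 293 mm
Check: V = 3.60 m/s, Re = 7.13×10^5, f = 0.01431, h_f = 32.9 m ≈ 34.7 m ✓

D ≈ 293 mm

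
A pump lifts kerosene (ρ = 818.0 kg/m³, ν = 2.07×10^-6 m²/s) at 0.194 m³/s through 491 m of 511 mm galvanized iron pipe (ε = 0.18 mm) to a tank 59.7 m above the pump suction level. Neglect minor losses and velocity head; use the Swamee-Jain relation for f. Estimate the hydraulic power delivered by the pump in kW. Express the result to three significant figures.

V = 4Q/(πD²) = 0.9460 m/s; Re = 2.34×10^5; ε/D = 3.52×10^-4; f = 0.01782
h_f = f(L/D)V²/2g = 0.7811 m
Total head H = z + h_f = 59.7 + 0.7811 = 60.48 m
P_hyd = ρgQH = 818.0·9.81·0.194·60.48 = 94.16 kW

P_hyd ≈ 94.2 kW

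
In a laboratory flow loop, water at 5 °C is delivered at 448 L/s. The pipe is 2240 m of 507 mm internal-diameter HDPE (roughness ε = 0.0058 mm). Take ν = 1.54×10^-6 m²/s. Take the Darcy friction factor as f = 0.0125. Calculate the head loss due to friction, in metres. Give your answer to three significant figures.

h_f ≈ 13.9 m

V = 4Q/(πD²) = 4·0.448/(π·0.507²) = 2.219 m/s
h_f = f(L/D)V²/(2g) = 0.01250·(2240/0.507)·2.219²/(2·9.81) = 13.86 m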